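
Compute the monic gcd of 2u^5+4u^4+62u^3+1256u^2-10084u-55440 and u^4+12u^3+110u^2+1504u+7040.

u^2-4u+110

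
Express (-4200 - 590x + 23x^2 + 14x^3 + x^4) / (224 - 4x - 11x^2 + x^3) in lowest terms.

(600 + 170x + 21x^2 + x^3)/(-32 - 4x + x^2)

Apply the Euclidean algorithm:
  x^4 + 14x^3 + 23x^2 - 590x - 4200 = (x + 25)(x^3 - 11x^2 - 4x + 224) + (302x^2 - 714x - 9800)
  x^3 - 11x^2 - 4x + 224 = ((1/302)x - 652/22801)(302x^2 - 714x - 9800) + ((183168/22801)x - 1282176/22801)
  302x^2 - 714x - 9800 = ((3442951/91584)x + 3990175/22896)((183168/22801)x - 1282176/22801) + (0)
Last nonzero remainder: (183168/22801)x - 1282176/22801. Dividing through by 183168/22801 gives the monic gcd x - 7.
Cancel x - 7 from numerator and denominator to get the reduced form.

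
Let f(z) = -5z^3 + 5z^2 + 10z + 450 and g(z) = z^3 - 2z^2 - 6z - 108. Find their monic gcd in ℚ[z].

Repeated division with remainder:
  -5z^3 + 5z^2 + 10z + 450 = (-5)(z^3 - 2z^2 - 6z - 108) + (-5z^2 - 20z - 90)
  z^3 - 2z^2 - 6z - 108 = (-(1/5)z + 6/5)(-5z^2 - 20z - 90) + (0)
Last nonzero remainder: -5z^2 - 20z - 90. Dividing through by -5 gives the monic gcd z^2 + 4z + 18.

z^2 + 4z + 18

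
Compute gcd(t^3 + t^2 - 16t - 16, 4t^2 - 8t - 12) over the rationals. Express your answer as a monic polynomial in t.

t + 1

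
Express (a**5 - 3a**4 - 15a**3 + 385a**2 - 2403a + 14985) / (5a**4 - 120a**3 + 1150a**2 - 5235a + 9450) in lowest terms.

Apply the Euclidean algorithm:
  a**5 - 3a**4 - 15a**3 + 385a**2 - 2403a + 14985 = ((1/5)a + 21/5)(5a**4 - 120a**3 + 1150a**2 - 5235a + 9450) + (259a**3 - 3398a**2 + 17694a - 24705)
  5a**4 - 120a**3 + 1150a**2 - 5235a + 9450 = ((5/259)a - 14090/67081)(259a**3 - 3398a**2 + 17694a - 24705) + ((6351600/67081)a**2 - (69867600/67081)a + 285822000/67081)
  259a**3 - 3398a**2 + 17694a - 24705 = ((17373979/6351600)a - 12275823/2117200)((6351600/67081)a**2 - (69867600/67081)a + 285822000/67081) + (0)
Last nonzero remainder: (6351600/67081)a**2 - (69867600/67081)a + 285822000/67081. Dividing through by 6351600/67081 gives the monic gcd a**2 - 11a + 45.
Cancel a**2 - 11a + 45 from numerator and denominator to get the reduced form.

(a**3 + 8a**2 + 28a + 333)/(5a**2 - 65a + 210)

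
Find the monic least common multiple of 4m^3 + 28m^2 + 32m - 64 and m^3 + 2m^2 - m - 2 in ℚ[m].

m^5 + 10m^4 + 31m^3 + 22m^2 - 32m - 32

By polynomial division,
  4m^3 + 28m^2 + 32m - 64 = (4)(m^3 + 2m^2 - m - 2) + (20m^2 + 36m - 56)
  m^3 + 2m^2 - m - 2 = ((1/20)m + 1/100)(20m^2 + 36m - 56) + ((36/25)m - 36/25)
  20m^2 + 36m - 56 = ((125/9)m + 350/9)((36/25)m - 36/25) + (0)
Last nonzero remainder: (36/25)m - 36/25. Dividing through by 36/25 gives the monic gcd m - 1.
Then lcm(f, g) = f·g / gcd(f, g); expanding and making the result monic gives the answer.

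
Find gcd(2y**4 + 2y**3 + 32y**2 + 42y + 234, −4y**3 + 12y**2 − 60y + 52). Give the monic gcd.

y**2 − 2y + 13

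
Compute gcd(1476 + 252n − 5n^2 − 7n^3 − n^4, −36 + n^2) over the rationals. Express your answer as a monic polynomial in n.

−36 + n^2

By polynomial division,
  −n^4 − 7n^3 − 5n^2 + 252n + 1476 = (−n^2 − 7n − 41)(n^2 − 36) + (0)
The last nonzero remainder n^2 − 36 is already monic.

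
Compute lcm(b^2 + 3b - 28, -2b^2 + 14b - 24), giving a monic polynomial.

b^3 - 37b + 84

Repeated division with remainder:
  b^2 + 3b - 28 = (-1/2)(-2b^2 + 14b - 24) + (10b - 40)
  -2b^2 + 14b - 24 = (-(1/5)b + 3/5)(10b - 40) + (0)
Last nonzero remainder: 10b - 40. Dividing through by 10 gives the monic gcd b - 4.
Then lcm(f, g) = f·g / gcd(f, g); expanding and making the result monic gives the answer.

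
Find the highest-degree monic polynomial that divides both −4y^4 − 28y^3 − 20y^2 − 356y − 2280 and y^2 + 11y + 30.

Apply the Euclidean algorithm:
  −4y^4 − 28y^3 − 20y^2 − 356y − 2280 = (−4y^2 + 16y − 76)(y^2 + 11y + 30) + (0)
The last nonzero remainder y^2 + 11y + 30 is already monic.

y^2 + 11y + 30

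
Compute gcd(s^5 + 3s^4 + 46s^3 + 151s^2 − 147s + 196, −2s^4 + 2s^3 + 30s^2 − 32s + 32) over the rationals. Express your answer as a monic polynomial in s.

s^3 + 3s^2 − 3s + 4

Apply the Euclidean algorithm:
  s^5 + 3s^4 + 46s^3 + 151s^2 − 147s + 196 = (−(1/2)s − 2)(−2s^4 + 2s^3 + 30s^2 − 32s + 32) + (65s^3 + 195s^2 − 195s + 260)
  −2s^4 + 2s^3 + 30s^2 − 32s + 32 = (−(2/65)s + 8/65)(65s^3 + 195s^2 − 195s + 260) + (0)
Last nonzero remainder: 65s^3 + 195s^2 − 195s + 260. Dividing through by 65 gives the monic gcd s^3 + 3s^2 − 3s + 4.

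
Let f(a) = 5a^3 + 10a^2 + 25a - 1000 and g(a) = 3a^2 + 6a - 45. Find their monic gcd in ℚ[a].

Apply the Euclidean algorithm:
  5a^3 + 10a^2 + 25a - 1000 = ((5/3)a)(3a^2 + 6a - 45) + (100a - 1000)
  3a^2 + 6a - 45 = ((3/100)a + 9/25)(100a - 1000) + (315)
  100a - 1000 = ((20/63)a - 200/63)(315) + (0)
The last nonzero remainder is the constant 315, so the polynomials are coprime and gcd = 1.

1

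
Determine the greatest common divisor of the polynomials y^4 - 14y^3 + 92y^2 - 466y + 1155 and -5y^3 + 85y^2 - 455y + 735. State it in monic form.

y - 7

By polynomial division,
  y^4 - 14y^3 + 92y^2 - 466y + 1155 = (-(1/5)y - 3/5)(-5y^3 + 85y^2 - 455y + 735) + (52y^2 - 592y + 1596)
  -5y^3 + 85y^2 - 455y + 735 = (-(5/52)y + 365/676)(52y^2 - 592y + 1596) + ((3060/169)y - 21420/169)
  52y^2 - 592y + 1596 = ((2197/765)y - 3211/255)((3060/169)y - 21420/169) + (0)
Last nonzero remainder: (3060/169)y - 21420/169. Dividing through by 3060/169 gives the monic gcd y - 7.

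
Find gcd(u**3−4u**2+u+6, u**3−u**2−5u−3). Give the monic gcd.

u**2−2u−3

Repeated division with remainder:
  u**3−4u**2+u+6 = (u**3−u**2−5u−3) + (−3u**2+6u+9)
  u**3−u**2−5u−3 = (−(1/3)u−1/3)(−3u**2+6u+9) + (0)
Last nonzero remainder: −3u**2+6u+9. Dividing through by −3 gives the monic gcd u**2−2u−3.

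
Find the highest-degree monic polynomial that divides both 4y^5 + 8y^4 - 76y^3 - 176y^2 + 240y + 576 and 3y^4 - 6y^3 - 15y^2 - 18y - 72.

y^2 - 2y - 8

Repeated division with remainder:
  4y^5 + 8y^4 - 76y^3 - 176y^2 + 240y + 576 = ((4/3)y + 16/3)(3y^4 - 6y^3 - 15y^2 - 18y - 72) + (-24y^3 - 72y^2 + 432y + 960)
  3y^4 - 6y^3 - 15y^2 - 18y - 72 = (-(1/8)y + 5/8)(-24y^3 - 72y^2 + 432y + 960) + (84y^2 - 168y - 672)
  -24y^3 - 72y^2 + 432y + 960 = (-(2/7)y - 10/7)(84y^2 - 168y - 672) + (0)
Last nonzero remainder: 84y^2 - 168y - 672. Dividing through by 84 gives the monic gcd y^2 - 2y - 8.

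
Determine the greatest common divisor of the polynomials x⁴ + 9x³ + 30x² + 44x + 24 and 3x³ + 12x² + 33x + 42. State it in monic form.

x + 2

Euclidean algorithm in ℚ[x]:
  x⁴ + 9x³ + 30x² + 44x + 24 = ((1/3)x + 5/3)(3x³ + 12x² + 33x + 42) + (-x² - 25x - 46)
  3x³ + 12x² + 33x + 42 = (-3x + 63)(-x² - 25x - 46) + (1470x + 2940)
  -x² - 25x - 46 = (-(1/1470)x - 23/1470)(1470x + 2940) + (0)
Last nonzero remainder: 1470x + 2940. Dividing through by 1470 gives the monic gcd x + 2.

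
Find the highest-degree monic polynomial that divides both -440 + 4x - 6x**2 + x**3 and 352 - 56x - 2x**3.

44 + 4x + x**2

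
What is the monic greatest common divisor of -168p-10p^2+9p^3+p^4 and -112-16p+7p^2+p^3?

Repeated division with remainder:
  p^4+9p^3-10p^2-168p = (p+2)(p^3+7p^2-16p-112) + (-8p^2-24p+224)
  p^3+7p^2-16p-112 = (-(1/8)p-1/2)(-8p^2-24p+224) + (0)
Last nonzero remainder: -8p^2-24p+224. Dividing through by -8 gives the monic gcd p^2+3p-28.

-28+3p+p^2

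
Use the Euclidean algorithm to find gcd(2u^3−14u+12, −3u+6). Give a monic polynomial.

By polynomial division,
  2u^3−14u+12 = (−(2/3)u^2−(4/3)u+2)(−3u+6) + (0)
Last nonzero remainder: −3u+6. Dividing through by −3 gives the monic gcd u−2.

u−2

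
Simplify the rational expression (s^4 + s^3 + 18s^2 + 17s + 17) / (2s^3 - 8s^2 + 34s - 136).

(s^2 + s + 1)/(2s - 8)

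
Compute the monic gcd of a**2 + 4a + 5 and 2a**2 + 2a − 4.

1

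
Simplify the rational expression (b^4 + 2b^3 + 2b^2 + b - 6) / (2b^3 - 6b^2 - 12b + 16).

(b^2 + b + 3)/(2b - 8)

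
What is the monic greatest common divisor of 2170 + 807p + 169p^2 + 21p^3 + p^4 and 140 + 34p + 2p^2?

70 + 17p + p^2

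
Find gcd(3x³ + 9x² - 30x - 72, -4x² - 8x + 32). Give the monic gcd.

Euclidean algorithm in ℚ[x]:
  3x³ + 9x² - 30x - 72 = (-(3/4)x - 3/4)(-4x² - 8x + 32) + (-12x - 48)
  -4x² - 8x + 32 = ((1/3)x - 2/3)(-12x - 48) + (0)
Last nonzero remainder: -12x - 48. Dividing through by -12 gives the monic gcd x + 4.

x + 4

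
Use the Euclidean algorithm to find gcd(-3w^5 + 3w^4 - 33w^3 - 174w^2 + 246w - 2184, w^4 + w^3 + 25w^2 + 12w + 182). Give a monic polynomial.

w^2 - w + 13

By polynomial division,
  -3w^5 + 3w^4 - 33w^3 - 174w^2 + 246w - 2184 = (-3w + 6)(w^4 + w^3 + 25w^2 + 12w + 182) + (36w^3 - 288w^2 + 720w - 3276)
  w^4 + w^3 + 25w^2 + 12w + 182 = ((1/36)w + 1/4)(36w^3 - 288w^2 + 720w - 3276) + (77w^2 - 77w + 1001)
  36w^3 - 288w^2 + 720w - 3276 = ((36/77)w - 36/11)(77w^2 - 77w + 1001) + (0)
Last nonzero remainder: 77w^2 - 77w + 1001. Dividing through by 77 gives the monic gcd w^2 - w + 13.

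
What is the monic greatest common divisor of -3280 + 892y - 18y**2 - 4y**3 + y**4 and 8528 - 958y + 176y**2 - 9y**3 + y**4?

82 - 10y + y**2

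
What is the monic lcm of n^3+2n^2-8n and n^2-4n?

n^4-2n^3-16n^2+32n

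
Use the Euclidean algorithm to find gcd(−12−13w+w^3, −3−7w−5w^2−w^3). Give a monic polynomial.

3+4w+w^2

Euclidean algorithm in ℚ[w]:
  w^3−13w−12 = (−1)(−w^3−5w^2−7w−3) + (−5w^2−20w−15)
  −w^3−5w^2−7w−3 = ((1/5)w+1/5)(−5w^2−20w−15) + (0)
Last nonzero remainder: −5w^2−20w−15. Dividing through by −5 gives the monic gcd w^2+4w+3.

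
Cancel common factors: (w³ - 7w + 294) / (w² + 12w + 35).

(w² - 7w + 42)/(w + 5)

Repeated division with remainder:
  w³ - 7w + 294 = (w - 12)(w² + 12w + 35) + (102w + 714)
  w² + 12w + 35 = ((1/102)w + 5/102)(102w + 714) + (0)
Last nonzero remainder: 102w + 714. Dividing through by 102 gives the monic gcd w + 7.
Cancel w + 7 from numerator and denominator to get the reduced form.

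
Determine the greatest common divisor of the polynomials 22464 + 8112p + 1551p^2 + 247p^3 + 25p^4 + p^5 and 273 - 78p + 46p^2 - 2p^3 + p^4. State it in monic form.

39 + p^2

By polynomial division,
  p^5 + 25p^4 + 247p^3 + 1551p^2 + 8112p + 22464 = (p + 27)(p^4 - 2p^3 + 46p^2 - 78p + 273) + (255p^3 + 387p^2 + 9945p + 15093)
  p^4 - 2p^3 + 46p^2 - 78p + 273 = ((1/255)p - 299/21675)(255p^3 + 387p^2 + 9945p + 15093) + ((89146/7225)p^2 + 3476694/7225)
  255p^3 + 387p^2 + 9945p + 15093 = ((1842375/89146)p + 2796075/89146)((89146/7225)p^2 + 3476694/7225) + (0)
Last nonzero remainder: (89146/7225)p^2 + 3476694/7225. Dividing through by 89146/7225 gives the monic gcd p^2 + 39.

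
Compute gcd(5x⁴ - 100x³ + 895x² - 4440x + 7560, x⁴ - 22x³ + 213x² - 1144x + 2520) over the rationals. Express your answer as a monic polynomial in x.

By polynomial division,
  5x⁴ - 100x³ + 895x² - 4440x + 7560 = (5)(x⁴ - 22x³ + 213x² - 1144x + 2520) + (10x³ - 170x² + 1280x - 5040)
  x⁴ - 22x³ + 213x² - 1144x + 2520 = ((1/10)x - 1/2)(10x³ - 170x² + 1280x - 5040) + (0)
Last nonzero remainder: 10x³ - 170x² + 1280x - 5040. Dividing through by 10 gives the monic gcd x³ - 17x² + 128x - 504.

x³ - 17x² + 128x - 504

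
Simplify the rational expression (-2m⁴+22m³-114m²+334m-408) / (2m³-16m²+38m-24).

(-m²+4m-17)/(m-1)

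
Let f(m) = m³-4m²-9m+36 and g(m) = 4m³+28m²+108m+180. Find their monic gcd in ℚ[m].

m+3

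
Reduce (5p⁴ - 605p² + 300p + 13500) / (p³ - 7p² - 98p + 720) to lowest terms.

(5p² - 5p - 150)/(p - 8)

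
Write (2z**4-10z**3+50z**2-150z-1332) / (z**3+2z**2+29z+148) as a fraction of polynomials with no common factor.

By polynomial division,
  2z**4-10z**3+50z**2-150z-1332 = (2z-14)(z**3+2z**2+29z+148) + (20z**2-40z+740)
  z**3+2z**2+29z+148 = ((1/20)z+1/5)(20z**2-40z+740) + (0)
Last nonzero remainder: 20z**2-40z+740. Dividing through by 20 gives the monic gcd z**2-2z+37.
Cancel z**2-2z+37 from numerator and denominator to get the reduced form.

(2z**2-6z-36)/(z+4)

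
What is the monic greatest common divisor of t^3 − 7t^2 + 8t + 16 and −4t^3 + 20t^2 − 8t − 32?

Apply the Euclidean algorithm:
  t^3 − 7t^2 + 8t + 16 = (−1/4)(−4t^3 + 20t^2 − 8t − 32) + (−2t^2 + 6t + 8)
  −4t^3 + 20t^2 − 8t − 32 = (2t − 4)(−2t^2 + 6t + 8) + (0)
Last nonzero remainder: −2t^2 + 6t + 8. Dividing through by −2 gives the monic gcd t^2 − 3t − 4.

t^2 − 3t − 4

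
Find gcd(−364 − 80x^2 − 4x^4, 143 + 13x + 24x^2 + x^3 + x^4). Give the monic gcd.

13 + x^2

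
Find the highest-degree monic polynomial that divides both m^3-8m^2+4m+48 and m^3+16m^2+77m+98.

m+2

Apply the Euclidean algorithm:
  m^3-8m^2+4m+48 = (m^3+16m^2+77m+98) + (-24m^2-73m-50)
  m^3+16m^2+77m+98 = (-(1/24)m-311/576)(-24m^2-73m-50) + ((20449/576)m+20449/288)
  -24m^2-73m-50 = (-(13824/20449)m-14400/20449)((20449/576)m+20449/288) + (0)
Last nonzero remainder: (20449/576)m+20449/288. Dividing through by 20449/576 gives the monic gcd m+2.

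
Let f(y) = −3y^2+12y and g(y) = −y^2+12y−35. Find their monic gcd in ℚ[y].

Euclidean algorithm in ℚ[y]:
  −3y^2+12y = (3)(−y^2+12y−35) + (−24y+105)
  −y^2+12y−35 = ((1/24)y−61/192)(−24y+105) + (−105/64)
  −24y+105 = ((512/35)y−64)(−105/64) + (0)
The last nonzero remainder is the constant −105/64, so the polynomials are coprime and gcd = 1.

1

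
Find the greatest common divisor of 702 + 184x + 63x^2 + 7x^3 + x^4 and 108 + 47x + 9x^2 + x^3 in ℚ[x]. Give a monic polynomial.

Repeated division with remainder:
  x^4 + 7x^3 + 63x^2 + 184x + 702 = (x − 2)(x^3 + 9x^2 + 47x + 108) + (34x^2 + 170x + 918)
  x^3 + 9x^2 + 47x + 108 = ((1/34)x + 2/17)(34x^2 + 170x + 918) + (0)
Last nonzero remainder: 34x^2 + 170x + 918. Dividing through by 34 gives the monic gcd x^2 + 5x + 27.

27 + 5x + x^2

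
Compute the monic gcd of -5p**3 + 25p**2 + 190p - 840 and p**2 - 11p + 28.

Apply the Euclidean algorithm:
  -5p**3 + 25p**2 + 190p - 840 = (-5p - 30)(p**2 - 11p + 28) + (0)
The last nonzero remainder p**2 - 11p + 28 is already monic.

p**2 - 11p + 28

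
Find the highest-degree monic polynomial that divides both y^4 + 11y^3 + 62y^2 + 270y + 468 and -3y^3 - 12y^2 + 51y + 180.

y + 3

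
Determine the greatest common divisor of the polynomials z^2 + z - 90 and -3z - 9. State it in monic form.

Euclidean algorithm in ℚ[z]:
  z^2 + z - 90 = (-(1/3)z + 2/3)(-3z - 9) + (-84)
  -3z - 9 = ((1/28)z + 3/28)(-84) + (0)
The last nonzero remainder is the constant -84, so the polynomials are coprime and gcd = 1.

1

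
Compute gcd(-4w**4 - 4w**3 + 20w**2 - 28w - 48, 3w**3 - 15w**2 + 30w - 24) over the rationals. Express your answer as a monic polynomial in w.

Apply the Euclidean algorithm:
  -4w**4 - 4w**3 + 20w**2 - 28w - 48 = (-(4/3)w - 8)(3w**3 - 15w**2 + 30w - 24) + (-60w**2 + 180w - 240)
  3w**3 - 15w**2 + 30w - 24 = (-(1/20)w + 1/10)(-60w**2 + 180w - 240) + (0)
Last nonzero remainder: -60w**2 + 180w - 240. Dividing through by -60 gives the monic gcd w**2 - 3w + 4.

w**2 - 3w + 4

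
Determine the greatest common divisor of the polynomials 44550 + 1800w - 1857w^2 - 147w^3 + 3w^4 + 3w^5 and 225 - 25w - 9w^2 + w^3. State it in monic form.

225 - 25w - 9w^2 + w^3

Euclidean algorithm in ℚ[w]:
  3w^5 + 3w^4 - 147w^3 - 1857w^2 + 1800w + 44550 = (3w^2 + 30w + 198)(w^3 - 9w^2 - 25w + 225) + (0)
The last nonzero remainder w^3 - 9w^2 - 25w + 225 is already monic.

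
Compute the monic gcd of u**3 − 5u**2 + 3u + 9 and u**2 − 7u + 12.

u − 3

Euclidean algorithm in ℚ[u]:
  u**3 − 5u**2 + 3u + 9 = (u + 2)(u**2 − 7u + 12) + (5u − 15)
  u**2 − 7u + 12 = ((1/5)u − 4/5)(5u − 15) + (0)
Last nonzero remainder: 5u − 15. Dividing through by 5 gives the monic gcd u − 3.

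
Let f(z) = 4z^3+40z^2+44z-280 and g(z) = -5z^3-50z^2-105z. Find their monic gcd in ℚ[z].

Apply the Euclidean algorithm:
  4z^3+40z^2+44z-280 = (-4/5)(-5z^3-50z^2-105z) + (-40z-280)
  -5z^3-50z^2-105z = ((1/8)z^2+(3/8)z)(-40z-280) + (0)
Last nonzero remainder: -40z-280. Dividing through by -40 gives the monic gcd z+7.

z+7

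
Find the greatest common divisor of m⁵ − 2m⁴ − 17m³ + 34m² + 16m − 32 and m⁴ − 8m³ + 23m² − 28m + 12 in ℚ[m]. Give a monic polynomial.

Repeated division with remainder:
  m⁵ − 2m⁴ − 17m³ + 34m² + 16m − 32 = (m + 6)(m⁴ − 8m³ + 23m² − 28m + 12) + (8m³ − 76m² + 172m − 104)
  m⁴ − 8m³ + 23m² − 28m + 12 = ((1/8)m + 3/16)(8m³ − 76m² + 172m − 104) + ((63/4)m² − (189/4)m + 63/2)
  8m³ − 76m² + 172m − 104 = ((32/63)m − 208/63)((63/4)m² − (189/4)m + 63/2) + (0)
Last nonzero remainder: (63/4)m² − (189/4)m + 63/2. Dividing through by 63/4 gives the monic gcd m² − 3m + 2.

m² − 3m + 2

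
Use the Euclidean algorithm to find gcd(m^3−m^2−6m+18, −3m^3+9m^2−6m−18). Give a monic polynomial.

Apply the Euclidean algorithm:
  m^3−m^2−6m+18 = (−1/3)(−3m^3+9m^2−6m−18) + (2m^2−8m+12)
  −3m^3+9m^2−6m−18 = (−(3/2)m−3/2)(2m^2−8m+12) + (0)
Last nonzero remainder: 2m^2−8m+12. Dividing through by 2 gives the monic gcd m^2−4m+6.

m^2−4m+6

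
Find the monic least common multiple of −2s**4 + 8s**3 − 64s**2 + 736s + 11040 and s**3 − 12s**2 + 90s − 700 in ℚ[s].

s**6 − 6s**5 + 110s**4 − 712s**3 − 2544s**2 − 14720s − 386400

Apply the Euclidean algorithm:
  −2s**4 + 8s**3 − 64s**2 + 736s + 11040 = (−2s − 16)(s**3 − 12s**2 + 90s − 700) + (−76s**2 + 776s − 160)
  s**3 − 12s**2 + 90s − 700 = (−(1/76)s + 17/722)(−76s**2 + 776s − 160) + ((25134/361)s − 251340/361)
  −76s**2 + 776s − 160 = (−(13718/12567)s + 2888/12567)((25134/361)s − 251340/361) + (0)
Last nonzero remainder: (25134/361)s − 251340/361. Dividing through by 25134/361 gives the monic gcd s − 10.
Then lcm(f, g) = f·g / gcd(f, g); expanding and making the result monic gives the answer.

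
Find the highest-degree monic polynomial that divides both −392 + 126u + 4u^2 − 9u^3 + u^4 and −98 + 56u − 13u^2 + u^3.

−98 + 56u − 13u^2 + u^3

Euclidean algorithm in ℚ[u]:
  u^4 − 9u^3 + 4u^2 + 126u − 392 = (u + 4)(u^3 − 13u^2 + 56u − 98) + (0)
The last nonzero remainder u^3 − 13u^2 + 56u − 98 is already monic.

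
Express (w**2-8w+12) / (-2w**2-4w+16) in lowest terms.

By polynomial division,
  w**2-8w+12 = (-1/2)(-2w**2-4w+16) + (-10w+20)
  -2w**2-4w+16 = ((1/5)w+4/5)(-10w+20) + (0)
Last nonzero remainder: -10w+20. Dividing through by -10 gives the monic gcd w-2.
Cancel w-2 from numerator and denominator to get the reduced form.

(-w+6)/(2w+8)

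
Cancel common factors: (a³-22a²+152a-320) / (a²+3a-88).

Apply the Euclidean algorithm:
  a³-22a²+152a-320 = (a-25)(a²+3a-88) + (315a-2520)
  a²+3a-88 = ((1/315)a+11/315)(315a-2520) + (0)
Last nonzero remainder: 315a-2520. Dividing through by 315 gives the monic gcd a-8.
Cancel a-8 from numerator and denominator to get the reduced form.

(a²-14a+40)/(a+11)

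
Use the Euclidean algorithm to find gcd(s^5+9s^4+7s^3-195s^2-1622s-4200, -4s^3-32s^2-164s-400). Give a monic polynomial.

Euclidean algorithm in ℚ[s]:
  s^5+9s^4+7s^3-195s^2-1622s-4200 = (-(1/4)s^2-(1/4)s+21/2)(-4s^3-32s^2-164s-400) + (0)
Last nonzero remainder: -4s^3-32s^2-164s-400. Dividing through by -4 gives the monic gcd s^3+8s^2+41s+100.

s^3+8s^2+41s+100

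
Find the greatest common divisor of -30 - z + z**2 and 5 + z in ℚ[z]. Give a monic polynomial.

5 + z

Apply the Euclidean algorithm:
  z**2 - z - 30 = (z - 6)(z + 5) + (0)
The last nonzero remainder z + 5 is already monic.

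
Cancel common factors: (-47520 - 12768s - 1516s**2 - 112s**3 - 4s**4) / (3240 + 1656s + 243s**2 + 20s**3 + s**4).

Repeated division with remainder:
  -4s**4 - 112s**3 - 1516s**2 - 12768s - 47520 = (-4)(s**4 + 20s**3 + 243s**2 + 1656s + 3240) + (-32s**3 - 544s**2 - 6144s - 34560)
  s**4 + 20s**3 + 243s**2 + 1656s + 3240 = (-(1/32)s - 3/32)(-32s**3 - 544s**2 - 6144s - 34560) + (0)
Last nonzero remainder: -32s**3 - 544s**2 - 6144s - 34560. Dividing through by -32 gives the monic gcd s**3 + 17s**2 + 192s + 1080.
Cancel s**3 + 17s**2 + 192s + 1080 from numerator and denominator to get the reduced form.

(-44 - 4s)/(3 + s)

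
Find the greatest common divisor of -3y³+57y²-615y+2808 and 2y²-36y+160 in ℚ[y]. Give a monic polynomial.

Repeated division with remainder:
  -3y³+57y²-615y+2808 = (-(3/2)y+3/2)(2y²-36y+160) + (-321y+2568)
  2y²-36y+160 = (-(2/321)y+20/321)(-321y+2568) + (0)
Last nonzero remainder: -321y+2568. Dividing through by -321 gives the monic gcd y-8.

y-8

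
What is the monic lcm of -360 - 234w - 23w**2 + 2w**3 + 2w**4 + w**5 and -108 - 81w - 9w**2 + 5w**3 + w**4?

Euclidean algorithm in ℚ[w]:
  w**5 + 2w**4 + 2w**3 - 23w**2 - 234w - 360 = (w - 3)(w**4 + 5w**3 - 9w**2 - 81w - 108) + (26w**3 + 31w**2 - 369w - 684)
  w**4 + 5w**3 - 9w**2 - 81w - 108 = ((1/26)w + 99/676)(26w**3 + 31w**2 - 369w - 684) + ((441/676)w**2 - (441/676)w - 1323/169)
  26w**3 + 31w**2 - 369w - 684 = ((17576/441)w + 12844/147)((441/676)w**2 - (441/676)w - 1323/169) + (0)
Last nonzero remainder: (441/676)w**2 - (441/676)w - 1323/169. Dividing through by 441/676 gives the monic gcd w**2 - w - 12.
Then lcm(f, g) = f·g / gcd(f, g); expanding and making the result monic gives the answer.

-3240 - 4266w - 1971w**2 - 354w**3 + 7w**4 + 23w**5 + 8w**6 + w**7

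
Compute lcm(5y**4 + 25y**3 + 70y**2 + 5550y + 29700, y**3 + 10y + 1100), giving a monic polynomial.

y**5 + 15y**4 + 64y**3 + 1250y**2 + 17040y + 59400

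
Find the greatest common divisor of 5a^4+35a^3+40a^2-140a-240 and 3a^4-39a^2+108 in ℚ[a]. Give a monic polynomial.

a^3+3a^2-4a-12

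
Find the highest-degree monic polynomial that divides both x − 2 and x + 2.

1

Euclidean algorithm in ℚ[x]:
  x − 2 = (x + 2) + (−4)
  x + 2 = (−(1/4)x − 1/2)(−4) + (0)
The last nonzero remainder is the constant −4, so the polynomials are coprime and gcd = 1.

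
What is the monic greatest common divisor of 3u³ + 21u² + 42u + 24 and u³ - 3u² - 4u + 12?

u + 2

By polynomial division,
  3u³ + 21u² + 42u + 24 = (3)(u³ - 3u² - 4u + 12) + (30u² + 54u - 12)
  u³ - 3u² - 4u + 12 = ((1/30)u - 4/25)(30u² + 54u - 12) + ((126/25)u + 252/25)
  30u² + 54u - 12 = ((125/21)u - 25/21)((126/25)u + 252/25) + (0)
Last nonzero remainder: (126/25)u + 252/25. Dividing through by 126/25 gives the monic gcd u + 2.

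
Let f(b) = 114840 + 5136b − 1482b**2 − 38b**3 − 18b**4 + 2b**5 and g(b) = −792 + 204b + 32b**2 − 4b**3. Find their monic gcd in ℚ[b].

−66 − 5b + b**2

Repeated division with remainder:
  2b**5 − 18b**4 − 38b**3 − 1482b**2 + 5136b + 114840 = (−(1/2)b**2 + (1/2)b − 12)(−4b**3 + 32b**2 + 204b − 792) + (−1596b**2 + 7980b + 105336)
  −4b**3 + 32b**2 + 204b − 792 = ((1/399)b − 1/133)(−1596b**2 + 7980b + 105336) + (0)
Last nonzero remainder: −1596b**2 + 7980b + 105336. Dividing through by −1596 gives the monic gcd b**2 − 5b − 66.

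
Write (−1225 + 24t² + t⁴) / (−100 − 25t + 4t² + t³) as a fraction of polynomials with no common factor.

By polynomial division,
  t⁴ + 24t² − 1225 = (t − 4)(t³ + 4t² − 25t − 100) + (65t² − 1625)
  t³ + 4t² − 25t − 100 = ((1/65)t + 4/65)(65t² − 1625) + (0)
Last nonzero remainder: 65t² − 1625. Dividing through by 65 gives the monic gcd t² − 25.
Cancel t² − 25 from numerator and denominator to get the reduced form.

(49 + t²)/(4 + t)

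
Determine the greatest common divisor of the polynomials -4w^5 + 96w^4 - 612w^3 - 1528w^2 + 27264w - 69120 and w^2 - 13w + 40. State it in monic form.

w^2 - 13w + 40

By polynomial division,
  -4w^5 + 96w^4 - 612w^3 - 1528w^2 + 27264w - 69120 = (-4w^3 + 44w^2 + 120w - 1728)(w^2 - 13w + 40) + (0)
The last nonzero remainder w^2 - 13w + 40 is already monic.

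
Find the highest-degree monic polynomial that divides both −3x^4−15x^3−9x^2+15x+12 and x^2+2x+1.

x^2+2x+1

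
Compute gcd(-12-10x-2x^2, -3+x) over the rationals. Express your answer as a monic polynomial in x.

1

Repeated division with remainder:
  -2x^2-10x-12 = (-2x-16)(x-3) + (-60)
  x-3 = (-(1/60)x+1/20)(-60) + (0)
The last nonzero remainder is the constant -60, so the polynomials are coprime and gcd = 1.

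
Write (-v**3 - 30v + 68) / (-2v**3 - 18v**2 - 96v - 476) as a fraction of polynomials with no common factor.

Apply the Euclidean algorithm:
  -v**3 - 30v + 68 = (1/2)(-2v**3 - 18v**2 - 96v - 476) + (9v**2 + 18v + 306)
  -2v**3 - 18v**2 - 96v - 476 = (-(2/9)v - 14/9)(9v**2 + 18v + 306) + (0)
Last nonzero remainder: 9v**2 + 18v + 306. Dividing through by 9 gives the monic gcd v**2 + 2v + 34.
Cancel v**2 + 2v + 34 from numerator and denominator to get the reduced form.

(v - 2)/(2v + 14)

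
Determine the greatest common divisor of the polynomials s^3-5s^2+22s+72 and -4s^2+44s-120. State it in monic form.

Repeated division with remainder:
  s^3-5s^2+22s+72 = (-(1/4)s-3/2)(-4s^2+44s-120) + (58s-108)
  -4s^2+44s-120 = (-(2/29)s+530/841)(58s-108) + (-43680/841)
  58s-108 = (-(24389/21840)s+7569/3640)(-43680/841) + (0)
The last nonzero remainder is the constant -43680/841, so the polynomials are coprime and gcd = 1.

1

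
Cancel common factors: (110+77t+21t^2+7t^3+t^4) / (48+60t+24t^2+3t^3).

Apply the Euclidean algorithm:
  t^4+7t^3+21t^2+77t+110 = ((1/3)t-1/3)(3t^3+24t^2+60t+48) + (9t^2+81t+126)
  3t^3+24t^2+60t+48 = ((1/3)t-1/3)(9t^2+81t+126) + (45t+90)
  9t^2+81t+126 = ((1/5)t+7/5)(45t+90) + (0)
Last nonzero remainder: 45t+90. Dividing through by 45 gives the monic gcd t+2.
Cancel t+2 from numerator and denominator to get the reduced form.

(55+11t+5t^2+t^3)/(24+18t+3t^2)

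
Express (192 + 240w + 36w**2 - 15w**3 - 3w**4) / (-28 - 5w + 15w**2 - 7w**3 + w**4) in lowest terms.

(-48 - 24w - 3w**2)/(7 - 4w + w**2)

Repeated division with remainder:
  -3w**4 - 15w**3 + 36w**2 + 240w + 192 = (-3)(w**4 - 7w**3 + 15w**2 - 5w - 28) + (-36w**3 + 81w**2 + 225w + 108)
  w**4 - 7w**3 + 15w**2 - 5w - 28 = (-(1/36)w + 19/144)(-36w**3 + 81w**2 + 225w + 108) + ((169/16)w**2 - (507/16)w - 169/4)
  -36w**3 + 81w**2 + 225w + 108 = (-(576/169)w - 432/169)((169/16)w**2 - (507/16)w - 169/4) + (0)
Last nonzero remainder: (169/16)w**2 - (507/16)w - 169/4. Dividing through by 169/16 gives the monic gcd w**2 - 3w - 4.
Cancel w**2 - 3w - 4 from numerator and denominator to get the reduced form.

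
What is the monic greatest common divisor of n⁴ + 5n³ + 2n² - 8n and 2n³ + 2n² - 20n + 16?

Repeated division with remainder:
  n⁴ + 5n³ + 2n² - 8n = ((1/2)n + 2)(2n³ + 2n² - 20n + 16) + (8n² + 24n - 32)
  2n³ + 2n² - 20n + 16 = ((1/4)n - 1/2)(8n² + 24n - 32) + (0)
Last nonzero remainder: 8n² + 24n - 32. Dividing through by 8 gives the monic gcd n² + 3n - 4.

n² + 3n - 4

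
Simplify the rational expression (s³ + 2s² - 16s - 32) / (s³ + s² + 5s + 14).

By polynomial division,
  s³ + 2s² - 16s - 32 = (s³ + s² + 5s + 14) + (s² - 21s - 46)
  s³ + s² + 5s + 14 = (s + 22)(s² - 21s - 46) + (513s + 1026)
  s² - 21s - 46 = ((1/513)s - 23/513)(513s + 1026) + (0)
Last nonzero remainder: 513s + 1026. Dividing through by 513 gives the monic gcd s + 2.
Cancel s + 2 from numerator and denominator to get the reduced form.

(s² - 16)/(s² - s + 7)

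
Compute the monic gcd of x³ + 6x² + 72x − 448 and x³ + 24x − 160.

By polynomial division,
  x³ + 6x² + 72x − 448 = (x³ + 24x − 160) + (6x² + 48x − 288)
  x³ + 24x − 160 = ((1/6)x − 4/3)(6x² + 48x − 288) + (136x − 544)
  6x² + 48x − 288 = ((3/68)x + 9/17)(136x − 544) + (0)
Last nonzero remainder: 136x − 544. Dividing through by 136 gives the monic gcd x − 4.

x − 4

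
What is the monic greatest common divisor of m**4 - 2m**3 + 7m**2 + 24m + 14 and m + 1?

Euclidean algorithm in ℚ[m]:
  m**4 - 2m**3 + 7m**2 + 24m + 14 = (m**3 - 3m**2 + 10m + 14)(m + 1) + (0)
The last nonzero remainder m + 1 is already monic.

m + 1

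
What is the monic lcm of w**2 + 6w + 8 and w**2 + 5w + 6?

w**3 + 9w**2 + 26w + 24

Repeated division with remainder:
  w**2 + 6w + 8 = (w**2 + 5w + 6) + (w + 2)
  w**2 + 5w + 6 = (w + 3)(w + 2) + (0)
The last nonzero remainder w + 2 is already monic.
Then lcm(f, g) = f·g / gcd(f, g); expanding and making the result monic gives the answer.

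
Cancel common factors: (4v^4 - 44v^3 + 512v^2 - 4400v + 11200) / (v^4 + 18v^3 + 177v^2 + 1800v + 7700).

Euclidean algorithm in ℚ[v]:
  4v^4 - 44v^3 + 512v^2 - 4400v + 11200 = (4)(v^4 + 18v^3 + 177v^2 + 1800v + 7700) + (-116v^3 - 196v^2 - 11600v - 19600)
  v^4 + 18v^3 + 177v^2 + 1800v + 7700 = (-(1/116)v - 473/3364)(-116v^3 - 196v^2 - 11600v - 19600) + ((41580/841)v^2 + 4158000/841)
  -116v^3 - 196v^2 - 11600v - 19600 = (-(24389/10395)v - 5887/1485)((41580/841)v^2 + 4158000/841) + (0)
Last nonzero remainder: (41580/841)v^2 + 4158000/841. Dividing through by 41580/841 gives the monic gcd v^2 + 100.
Cancel v^2 + 100 from numerator and denominator to get the reduced form.

(4v^2 - 44v + 112)/(v^2 + 18v + 77)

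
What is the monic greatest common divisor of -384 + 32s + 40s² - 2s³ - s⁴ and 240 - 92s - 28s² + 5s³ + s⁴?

Repeated division with remainder:
  -s⁴ - 2s³ + 40s² + 32s - 384 = (-1)(s⁴ + 5s³ - 28s² - 92s + 240) + (3s³ + 12s² - 60s - 144)
  s⁴ + 5s³ - 28s² - 92s + 240 = ((1/3)s + 1/3)(3s³ + 12s² - 60s - 144) + (-12s² - 24s + 288)
  3s³ + 12s² - 60s - 144 = (-(1/4)s - 1/2)(-12s² - 24s + 288) + (0)
Last nonzero remainder: -12s² - 24s + 288. Dividing through by -12 gives the monic gcd s² + 2s - 24.

-24 + 2s + s²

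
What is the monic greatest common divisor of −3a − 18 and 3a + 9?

By polynomial division,
  −3a − 18 = (−1)(3a + 9) + (−9)
  3a + 9 = (−(1/3)a − 1)(−9) + (0)
The last nonzero remainder is the constant −9, so the polynomials are coprime and gcd = 1.

1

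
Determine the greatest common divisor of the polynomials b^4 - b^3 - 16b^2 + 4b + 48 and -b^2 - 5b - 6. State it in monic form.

Apply the Euclidean algorithm:
  b^4 - b^3 - 16b^2 + 4b + 48 = (-b^2 + 6b - 8)(-b^2 - 5b - 6) + (0)
Last nonzero remainder: -b^2 - 5b - 6. Dividing through by -1 gives the monic gcd b^2 + 5b + 6.

b^2 + 5b + 6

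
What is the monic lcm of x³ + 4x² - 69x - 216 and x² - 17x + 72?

Euclidean algorithm in ℚ[x]:
  x³ + 4x² - 69x - 216 = (x + 21)(x² - 17x + 72) + (216x - 1728)
  x² - 17x + 72 = ((1/216)x - 1/24)(216x - 1728) + (0)
Last nonzero remainder: 216x - 1728. Dividing through by 216 gives the monic gcd x - 8.
Then lcm(f, g) = f·g / gcd(f, g); expanding and making the result monic gives the answer.

x⁴ - 5x³ - 105x² + 405x + 1944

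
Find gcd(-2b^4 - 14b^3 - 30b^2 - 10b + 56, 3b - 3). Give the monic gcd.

b - 1

Repeated division with remainder:
  -2b^4 - 14b^3 - 30b^2 - 10b + 56 = (-(2/3)b^3 - (16/3)b^2 - (46/3)b - 56/3)(3b - 3) + (0)
Last nonzero remainder: 3b - 3. Dividing through by 3 gives the monic gcd b - 1.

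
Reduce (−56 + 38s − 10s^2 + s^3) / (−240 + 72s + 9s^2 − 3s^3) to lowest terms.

By polynomial division,
  s^3 − 10s^2 + 38s − 56 = (−1/3)(−3s^3 + 9s^2 + 72s − 240) + (−7s^2 + 62s − 136)
  −3s^3 + 9s^2 + 72s − 240 = ((3/7)s + 123/49)(−7s^2 + 62s − 136) + (−(1242/49)s + 4968/49)
  −7s^2 + 62s − 136 = ((343/1242)s − 833/621)(−(1242/49)s + 4968/49) + (0)
Last nonzero remainder: −(1242/49)s + 4968/49. Dividing through by −1242/49 gives the monic gcd s − 4.
Cancel s − 4 from numerator and denominator to get the reduced form.

(−14 + 6s − s^2)/(−60 + 3s + 3s^2)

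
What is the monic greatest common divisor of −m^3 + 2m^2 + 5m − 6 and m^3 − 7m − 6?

m^2 − m − 6

Euclidean algorithm in ℚ[m]:
  −m^3 + 2m^2 + 5m − 6 = (−1)(m^3 − 7m − 6) + (2m^2 − 2m − 12)
  m^3 − 7m − 6 = ((1/2)m + 1/2)(2m^2 − 2m − 12) + (0)
Last nonzero remainder: 2m^2 − 2m − 12. Dividing through by 2 gives the monic gcd m^2 − m − 6.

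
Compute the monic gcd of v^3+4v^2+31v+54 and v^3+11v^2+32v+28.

Apply the Euclidean algorithm:
  v^3+4v^2+31v+54 = (v^3+11v^2+32v+28) + (-7v^2-v+26)
  v^3+11v^2+32v+28 = (-(1/7)v-76/49)(-7v^2-v+26) + ((1674/49)v+3348/49)
  -7v^2-v+26 = (-(343/1674)v+637/1674)((1674/49)v+3348/49) + (0)
Last nonzero remainder: (1674/49)v+3348/49. Dividing through by 1674/49 gives the monic gcd v+2.

v+2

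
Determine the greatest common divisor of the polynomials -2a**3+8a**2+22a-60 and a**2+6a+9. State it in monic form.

a+3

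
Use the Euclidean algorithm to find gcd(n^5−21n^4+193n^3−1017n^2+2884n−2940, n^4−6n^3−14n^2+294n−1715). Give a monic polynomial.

n^3−13n^2+77n−245

Euclidean algorithm in ℚ[n]:
  n^5−21n^4+193n^3−1017n^2+2884n−2940 = (n−15)(n^4−6n^3−14n^2+294n−1715) + (117n^3−1521n^2+9009n−28665)
  n^4−6n^3−14n^2+294n−1715 = ((1/117)n+7/117)(117n^3−1521n^2+9009n−28665) + (0)
Last nonzero remainder: 117n^3−1521n^2+9009n−28665. Dividing through by 117 gives the monic gcd n^3−13n^2+77n−245.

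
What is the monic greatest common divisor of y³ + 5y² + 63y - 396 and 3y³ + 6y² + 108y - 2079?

y² + 9y + 99

By polynomial division,
  y³ + 5y² + 63y - 396 = (1/3)(3y³ + 6y² + 108y - 2079) + (3y² + 27y + 297)
  3y³ + 6y² + 108y - 2079 = (y - 7)(3y² + 27y + 297) + (0)
Last nonzero remainder: 3y² + 27y + 297. Dividing through by 3 gives the monic gcd y² + 9y + 99.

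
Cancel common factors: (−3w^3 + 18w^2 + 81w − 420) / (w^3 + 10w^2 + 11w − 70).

Euclidean algorithm in ℚ[w]:
  −3w^3 + 18w^2 + 81w − 420 = (−3)(w^3 + 10w^2 + 11w − 70) + (48w^2 + 114w − 630)
  w^3 + 10w^2 + 11w − 70 = ((1/48)w + 61/384)(48w^2 + 114w − 630) + ((385/64)w + 1925/64)
  48w^2 + 114w − 630 = ((3072/385)w − 1152/55)((385/64)w + 1925/64) + (0)
Last nonzero remainder: (385/64)w + 1925/64. Dividing through by 385/64 gives the monic gcd w + 5.
Cancel w + 5 from numerator and denominator to get the reduced form.

(−3w^2 + 33w − 84)/(w^2 + 5w − 14)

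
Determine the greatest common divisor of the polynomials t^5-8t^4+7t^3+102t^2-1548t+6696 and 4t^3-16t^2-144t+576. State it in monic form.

Euclidean algorithm in ℚ[t]:
  t^5-8t^4+7t^3+102t^2-1548t+6696 = ((1/4)t^2-t+27/4)(4t^3-16t^2-144t+576) + (-78t^2+2808)
  4t^3-16t^2-144t+576 = (-(2/39)t+8/39)(-78t^2+2808) + (0)
Last nonzero remainder: -78t^2+2808. Dividing through by -78 gives the monic gcd t^2-36.

t^2-36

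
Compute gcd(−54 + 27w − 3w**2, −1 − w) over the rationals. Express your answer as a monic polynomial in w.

By polynomial division,
  −3w**2 + 27w − 54 = (3w − 30)(−w − 1) + (−84)
  −w − 1 = ((1/84)w + 1/84)(−84) + (0)
The last nonzero remainder is the constant −84, so the polynomials are coprime and gcd = 1.

1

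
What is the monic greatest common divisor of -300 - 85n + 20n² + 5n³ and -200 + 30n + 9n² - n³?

By polynomial division,
  5n³ + 20n² - 85n - 300 = (-5)(-n³ + 9n² + 30n - 200) + (65n² + 65n - 1300)
  -n³ + 9n² + 30n - 200 = (-(1/65)n + 2/13)(65n² + 65n - 1300) + (0)
Last nonzero remainder: 65n² + 65n - 1300. Dividing through by 65 gives the monic gcd n² + n - 20.

-20 + n + n²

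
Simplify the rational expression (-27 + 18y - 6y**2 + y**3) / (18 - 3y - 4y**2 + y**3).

Apply the Euclidean algorithm:
  y**3 - 6y**2 + 18y - 27 = (y**3 - 4y**2 - 3y + 18) + (-2y**2 + 21y - 45)
  y**3 - 4y**2 - 3y + 18 = (-(1/2)y - 13/4)(-2y**2 + 21y - 45) + ((171/4)y - 513/4)
  -2y**2 + 21y - 45 = (-(8/171)y + 20/57)((171/4)y - 513/4) + (0)
Last nonzero remainder: (171/4)y - 513/4. Dividing through by 171/4 gives the monic gcd y - 3.
Cancel y - 3 from numerator and denominator to get the reduced form.

(9 - 3y + y**2)/(-6 - y + y**2)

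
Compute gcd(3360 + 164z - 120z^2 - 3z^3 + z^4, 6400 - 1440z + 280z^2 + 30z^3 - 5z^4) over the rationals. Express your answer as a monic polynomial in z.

-80 - 2z + z^2

Apply the Euclidean algorithm:
  z^4 - 3z^3 - 120z^2 + 164z + 3360 = (-1/5)(-5z^4 + 30z^3 + 280z^2 - 1440z + 6400) + (3z^3 - 64z^2 - 124z + 4640)
  -5z^4 + 30z^3 + 280z^2 - 1440z + 6400 = (-(5/3)z - 230/9)(3z^3 - 64z^2 - 124z + 4640) + (-(14060/9)z^2 + (28120/9)z + 1124800/9)
  3z^3 - 64z^2 - 124z + 4640 = (-(27/14060)z + 261/7030)(-(14060/9)z^2 + (28120/9)z + 1124800/9) + (0)
Last nonzero remainder: -(14060/9)z^2 + (28120/9)z + 1124800/9. Dividing through by -14060/9 gives the monic gcd z^2 - 2z - 80.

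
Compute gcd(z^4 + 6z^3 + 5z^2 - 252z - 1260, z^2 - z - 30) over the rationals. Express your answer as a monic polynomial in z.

z^2 - z - 30

Euclidean algorithm in ℚ[z]:
  z^4 + 6z^3 + 5z^2 - 252z - 1260 = (z^2 + 7z + 42)(z^2 - z - 30) + (0)
The last nonzero remainder z^2 - z - 30 is already monic.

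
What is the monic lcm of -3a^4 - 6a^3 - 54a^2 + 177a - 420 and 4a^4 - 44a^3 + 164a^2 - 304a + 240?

a^6 - 6a^5 + 14a^4 - 179a^3 + 828a^2 - 1828a + 1680

Euclidean algorithm in ℚ[a]:
  -3a^4 - 6a^3 - 54a^2 + 177a - 420 = (-3/4)(4a^4 - 44a^3 + 164a^2 - 304a + 240) + (-39a^3 + 69a^2 - 51a - 240)
  4a^4 - 44a^3 + 164a^2 - 304a + 240 = (-(4/39)a + 160/169)(-39a^3 + 69a^2 - 51a - 240) + ((15792/169)a^2 - (47376/169)a + 78960/169)
  -39a^3 + 69a^2 - 51a - 240 = (-(2197/5264)a - 169/329)((15792/169)a^2 - (47376/169)a + 78960/169) + (0)
Last nonzero remainder: (15792/169)a^2 - (47376/169)a + 78960/169. Dividing through by 15792/169 gives the monic gcd a^2 - 3a + 5.
Then lcm(f, g) = f·g / gcd(f, g); expanding and making the result monic gives the answer.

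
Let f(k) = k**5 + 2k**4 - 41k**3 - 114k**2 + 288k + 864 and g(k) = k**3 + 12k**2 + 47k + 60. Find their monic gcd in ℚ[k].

Euclidean algorithm in ℚ[k]:
  k**5 + 2k**4 - 41k**3 - 114k**2 + 288k + 864 = (k**2 - 10k + 32)(k**3 + 12k**2 + 47k + 60) + (-88k**2 - 616k - 1056)
  k**3 + 12k**2 + 47k + 60 = (-(1/88)k - 5/88)(-88k**2 - 616k - 1056) + (0)
Last nonzero remainder: -88k**2 - 616k - 1056. Dividing through by -88 gives the monic gcd k**2 + 7k + 12.

k**2 + 7k + 12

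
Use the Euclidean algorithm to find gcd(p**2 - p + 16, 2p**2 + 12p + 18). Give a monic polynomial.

Euclidean algorithm in ℚ[p]:
  p**2 - p + 16 = (1/2)(2p**2 + 12p + 18) + (-7p + 7)
  2p**2 + 12p + 18 = (-(2/7)p - 2)(-7p + 7) + (32)
  -7p + 7 = (-(7/32)p + 7/32)(32) + (0)
The last nonzero remainder is the constant 32, so the polynomials are coprime and gcd = 1.

1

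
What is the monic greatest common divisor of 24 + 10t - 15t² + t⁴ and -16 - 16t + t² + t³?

By polynomial division,
  t⁴ - 15t² + 10t + 24 = (t - 1)(t³ + t² - 16t - 16) + (2t² + 10t + 8)
  t³ + t² - 16t - 16 = ((1/2)t - 2)(2t² + 10t + 8) + (0)
Last nonzero remainder: 2t² + 10t + 8. Dividing through by 2 gives the monic gcd t² + 5t + 4.

4 + 5t + t²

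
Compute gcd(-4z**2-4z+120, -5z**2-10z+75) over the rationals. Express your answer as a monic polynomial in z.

Repeated division with remainder:
  -4z**2-4z+120 = (4/5)(-5z**2-10z+75) + (4z+60)
  -5z**2-10z+75 = (-(5/4)z+65/4)(4z+60) + (-900)
  4z+60 = (-(1/225)z-1/15)(-900) + (0)
The last nonzero remainder is the constant -900, so the polynomials are coprime and gcd = 1.

1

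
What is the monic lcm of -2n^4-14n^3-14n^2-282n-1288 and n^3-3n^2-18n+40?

n^6-32n^4+162n^3-273n^2-3098n+6440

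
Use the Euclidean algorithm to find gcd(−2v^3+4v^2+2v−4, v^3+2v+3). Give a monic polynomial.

Euclidean algorithm in ℚ[v]:
  −2v^3+4v^2+2v−4 = (−2)(v^3+2v+3) + (4v^2+6v+2)
  v^3+2v+3 = ((1/4)v−3/8)(4v^2+6v+2) + ((15/4)v+15/4)
  4v^2+6v+2 = ((16/15)v+8/15)((15/4)v+15/4) + (0)
Last nonzero remainder: (15/4)v+15/4. Dividing through by 15/4 gives the monic gcd v+1.

v+1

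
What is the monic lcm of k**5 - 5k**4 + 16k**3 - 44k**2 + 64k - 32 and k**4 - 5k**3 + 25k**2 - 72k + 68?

k**7 - 6k**6 + 38k**5 - 145k**4 + 380k**3 - 844k**2 + 1120k - 544

Euclidean algorithm in ℚ[k]:
  k**5 - 5k**4 + 16k**3 - 44k**2 + 64k - 32 = (k)(k**4 - 5k**3 + 25k**2 - 72k + 68) + (-9k**3 + 28k**2 - 4k - 32)
  k**4 - 5k**3 + 25k**2 - 72k + 68 = (-(1/9)k + 17/81)(-9k**3 + 28k**2 - 4k - 32) + ((1513/81)k**2 - (6052/81)k + 6052/81)
  -9k**3 + 28k**2 - 4k - 32 = (-(729/1513)k - 648/1513)((1513/81)k**2 - (6052/81)k + 6052/81) + (0)
Last nonzero remainder: (1513/81)k**2 - (6052/81)k + 6052/81. Dividing through by 1513/81 gives the monic gcd k**2 - 4k + 4.
Then lcm(f, g) = f·g / gcd(f, g); expanding and making the result monic gives the answer.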